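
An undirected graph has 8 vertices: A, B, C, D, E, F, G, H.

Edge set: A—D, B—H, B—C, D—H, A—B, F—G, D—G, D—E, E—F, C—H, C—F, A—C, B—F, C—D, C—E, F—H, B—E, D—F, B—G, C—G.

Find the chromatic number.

4

C, D, F, H are mutually adjacent (a clique of size 4), so at least 4 colors are needed.
A valid assignment using 4 colors: A=3, B=2, C=1, D=2, E=4, F=3, G=4, H=4. Every edge joins two different colors.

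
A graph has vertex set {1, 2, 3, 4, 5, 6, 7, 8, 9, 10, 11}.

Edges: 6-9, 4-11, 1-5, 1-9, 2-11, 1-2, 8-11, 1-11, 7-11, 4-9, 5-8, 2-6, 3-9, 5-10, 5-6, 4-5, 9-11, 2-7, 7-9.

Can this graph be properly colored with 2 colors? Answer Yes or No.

1, 9, 11 are mutually adjacent, so at least 3 colors are needed.
So 2 colors are not enough.

No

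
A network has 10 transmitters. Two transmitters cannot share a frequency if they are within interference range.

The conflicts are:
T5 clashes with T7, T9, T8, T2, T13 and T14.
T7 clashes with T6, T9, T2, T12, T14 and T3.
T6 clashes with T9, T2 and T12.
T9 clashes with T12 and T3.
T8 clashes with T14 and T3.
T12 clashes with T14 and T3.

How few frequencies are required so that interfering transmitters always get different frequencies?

T7, T6, T9, T12 pairwise conflict, so at least 4 frequencies are needed.
4 frequencies suffice: frequency 1 → {T7, T8, T13}; frequency 2 → {T5, T12}; frequency 3 → {T9, T2, T14}; frequency 4 → {T6, T3}. No two conflicting transmitters share a frequency.

4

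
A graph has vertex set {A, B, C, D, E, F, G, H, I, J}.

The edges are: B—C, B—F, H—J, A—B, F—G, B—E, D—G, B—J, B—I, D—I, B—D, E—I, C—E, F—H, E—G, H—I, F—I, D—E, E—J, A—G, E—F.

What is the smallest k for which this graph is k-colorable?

4

B, D, E, I are mutually adjacent (a clique of size 4), so at least 4 colors are needed.
4 colors suffice: color 1 → {B, G, H}; color 2 → {A, E}; color 3 → {C, I, J}; color 4 → {D, F}. Every edge joins two different colors.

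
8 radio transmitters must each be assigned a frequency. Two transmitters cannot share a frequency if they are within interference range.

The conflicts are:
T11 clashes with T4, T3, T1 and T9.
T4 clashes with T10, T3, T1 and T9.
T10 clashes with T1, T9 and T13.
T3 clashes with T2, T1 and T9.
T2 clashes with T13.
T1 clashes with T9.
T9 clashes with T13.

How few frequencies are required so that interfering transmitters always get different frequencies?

T11, T4, T3, T1, T9 are mutually in conflict, so at least 5 frequencies are needed.
5 frequencies suffice: frequency 1 → {T2, T9}; frequency 2 → {T10, T3}; frequency 3 → {T4, T13}; frequency 4 → {T1}; frequency 5 → {T11}. Each listed conflict is separated.

5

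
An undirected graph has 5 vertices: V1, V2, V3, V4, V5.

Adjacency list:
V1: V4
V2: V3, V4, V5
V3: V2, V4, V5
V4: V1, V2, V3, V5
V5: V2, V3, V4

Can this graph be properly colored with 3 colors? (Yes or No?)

V2, V3, V4, V5 are pairwise adjacent (a clique of size 4), so at least 4 colors are needed.
So 3 colors are not enough.

No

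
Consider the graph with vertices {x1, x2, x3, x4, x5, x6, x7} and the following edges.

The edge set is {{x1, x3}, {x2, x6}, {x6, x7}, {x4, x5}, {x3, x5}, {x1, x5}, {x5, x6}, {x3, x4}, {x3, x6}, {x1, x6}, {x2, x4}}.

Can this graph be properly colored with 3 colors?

x1, x3, x5, x6 are pairwise adjacent (a clique of size 4), so at least 4 colors are needed.
So 3 colors are not enough.

No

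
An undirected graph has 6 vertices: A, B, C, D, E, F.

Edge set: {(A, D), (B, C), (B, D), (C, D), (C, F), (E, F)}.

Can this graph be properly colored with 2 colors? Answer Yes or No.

No

B, C, D form a triangle, so at least 3 colors are needed.
So 2 colors are not enough.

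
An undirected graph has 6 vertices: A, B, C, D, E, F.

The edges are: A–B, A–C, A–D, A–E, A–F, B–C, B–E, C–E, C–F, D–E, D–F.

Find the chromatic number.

A, B, C, E are mutually adjacent (a clique of size 4), so at least 4 colors are needed.
4 colors suffice: color 1 → {A}; color 2 → {C, D}; color 3 → {E, F}; color 4 → {B}. Every edge joins two different colors.

4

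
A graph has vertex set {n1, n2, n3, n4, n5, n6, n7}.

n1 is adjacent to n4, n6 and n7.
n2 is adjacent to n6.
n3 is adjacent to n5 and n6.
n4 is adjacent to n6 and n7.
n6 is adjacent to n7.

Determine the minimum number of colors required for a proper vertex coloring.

n1, n4, n6, n7 are pairwise adjacent (a clique of size 4), so at least 4 colors are needed.
4 colors suffice: color red → {n5, n6}; color blue → {n1, n2, n3}; color green → {n4}; color yellow → {n7}. Every edge joins two different colors.

4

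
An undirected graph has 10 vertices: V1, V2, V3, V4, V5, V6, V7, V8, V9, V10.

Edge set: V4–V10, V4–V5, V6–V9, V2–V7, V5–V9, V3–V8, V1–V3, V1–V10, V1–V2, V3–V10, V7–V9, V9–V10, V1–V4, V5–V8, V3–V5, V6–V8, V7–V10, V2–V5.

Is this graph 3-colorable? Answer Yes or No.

The chromatic number is 3. V3, V5, V8 are mutually adjacent, so at least 3 colors are needed.
3 colors suffice: color 1 → {V5, V6, V10}; color 2 → {V2, V3, V4, V9}; color 3 → {V1, V7, V8}.
That is already a proper 3-coloring.

Yes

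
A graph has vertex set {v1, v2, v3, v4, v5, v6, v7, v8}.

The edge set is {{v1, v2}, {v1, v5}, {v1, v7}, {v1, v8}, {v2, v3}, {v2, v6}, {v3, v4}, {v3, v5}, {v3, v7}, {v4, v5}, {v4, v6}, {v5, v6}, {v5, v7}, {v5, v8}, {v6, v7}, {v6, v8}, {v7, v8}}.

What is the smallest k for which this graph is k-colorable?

4

v1, v5, v7, v8 are mutually adjacent (a clique of size 4), so at least 4 colors are needed.
4 colors suffice: color 1 → {v2, v5}; color 2 → {v4, v7}; color 3 → {v1, v3, v6}; color 4 → {v8}. Each edge has distinct colors on its endpoints.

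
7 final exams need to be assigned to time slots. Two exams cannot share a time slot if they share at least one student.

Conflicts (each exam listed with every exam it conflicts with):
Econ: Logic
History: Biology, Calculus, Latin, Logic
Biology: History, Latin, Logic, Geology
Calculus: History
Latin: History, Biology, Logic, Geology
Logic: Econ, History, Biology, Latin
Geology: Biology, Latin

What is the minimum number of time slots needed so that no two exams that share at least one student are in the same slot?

4

History, Biology, Latin, Logic are mutually in conflict, so at least 4 time slots are needed.
4 time slots suffice: time slot 1 → {Econ, Biology, Calculus}; time slot 2 → {Latin}; time slot 3 → {Logic, Geology}; time slot 4 → {History}. Each listed conflict is separated.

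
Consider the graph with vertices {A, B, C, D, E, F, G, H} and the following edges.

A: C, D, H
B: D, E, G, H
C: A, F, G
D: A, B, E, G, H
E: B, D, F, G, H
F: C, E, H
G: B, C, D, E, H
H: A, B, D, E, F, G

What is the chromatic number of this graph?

5

B, D, E, G, H form a clique, so at least 5 colors are needed.
One proper 5-coloring: A=2, B=5, C=1, D=3, E=2, F=3, G=4, H=1. Each edge has distinct colors on its endpoints.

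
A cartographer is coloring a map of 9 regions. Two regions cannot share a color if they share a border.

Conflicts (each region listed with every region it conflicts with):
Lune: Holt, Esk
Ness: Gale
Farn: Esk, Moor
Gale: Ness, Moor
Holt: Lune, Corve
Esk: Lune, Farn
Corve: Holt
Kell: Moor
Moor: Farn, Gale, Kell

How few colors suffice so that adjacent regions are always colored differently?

2

Farn and Moor conflict, so at least 2 colors are needed.
2 colors suffice: color 1 → {Ness, Holt, Esk, Moor}; color 2 → {Lune, Farn, Gale, Corve, Kell}. Every pair that conflicts lands in different colors.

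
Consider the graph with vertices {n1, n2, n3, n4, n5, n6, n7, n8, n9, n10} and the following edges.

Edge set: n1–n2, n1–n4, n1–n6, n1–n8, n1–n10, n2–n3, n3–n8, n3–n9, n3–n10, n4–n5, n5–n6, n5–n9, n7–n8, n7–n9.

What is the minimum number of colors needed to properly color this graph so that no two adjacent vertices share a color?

n1 and n8 are adjacent, so at least 2 colors are needed.
One proper 2-coloring: n1=1, n2=2, n3=1, n4=2, n5=1, n6=2, n7=1, n8=2, n9=2, n10=2. Each edge has distinct colors on its endpoints.

2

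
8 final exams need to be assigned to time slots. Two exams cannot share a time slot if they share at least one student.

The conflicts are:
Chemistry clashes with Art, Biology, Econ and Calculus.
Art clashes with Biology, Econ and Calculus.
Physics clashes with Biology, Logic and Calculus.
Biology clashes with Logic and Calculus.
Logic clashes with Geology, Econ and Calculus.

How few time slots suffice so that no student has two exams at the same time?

4

Chemistry, Art, Biology, Calculus all conflict with each other, so at least 4 time slots are needed.
4 time slots suffice: time slot 1 → {Biology, Geology, Econ}; time slot 2 → {Calculus}; time slot 3 → {Chemistry, Logic}; time slot 4 → {Art, Physics}. No two conflicting exams share a time slot.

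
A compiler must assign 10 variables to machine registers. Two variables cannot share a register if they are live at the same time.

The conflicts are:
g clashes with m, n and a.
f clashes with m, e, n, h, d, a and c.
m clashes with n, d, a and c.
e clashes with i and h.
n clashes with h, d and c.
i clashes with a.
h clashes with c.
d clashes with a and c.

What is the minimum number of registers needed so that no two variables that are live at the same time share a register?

f, m, n, d, c all conflict with each other, so at least 5 registers are needed.
A valid assignment using 5 registers: g=1, f=1, m=2, e=3, n=3, i=1, h=2, d=5, a=3, c=4. No two conflicting variables share a register.

5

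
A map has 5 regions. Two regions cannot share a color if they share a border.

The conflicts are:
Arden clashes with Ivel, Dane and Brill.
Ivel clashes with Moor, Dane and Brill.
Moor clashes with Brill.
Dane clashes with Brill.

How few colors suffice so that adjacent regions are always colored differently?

4

Arden, Ivel, Dane, Brill pairwise conflict, so at least 4 colors are needed.
4 colors suffice: color 1 → {Brill}; color 2 → {Ivel}; color 3 → {Arden, Moor}; color 4 → {Dane}. No two conflicting regions share a color.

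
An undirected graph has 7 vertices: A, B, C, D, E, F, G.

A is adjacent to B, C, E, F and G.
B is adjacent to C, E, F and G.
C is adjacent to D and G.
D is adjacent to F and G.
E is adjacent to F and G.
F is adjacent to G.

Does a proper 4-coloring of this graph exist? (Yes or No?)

A, B, E, F, G are pairwise adjacent (a clique of size 5), so at least 5 colors are needed.
So 4 colors are not enough.

No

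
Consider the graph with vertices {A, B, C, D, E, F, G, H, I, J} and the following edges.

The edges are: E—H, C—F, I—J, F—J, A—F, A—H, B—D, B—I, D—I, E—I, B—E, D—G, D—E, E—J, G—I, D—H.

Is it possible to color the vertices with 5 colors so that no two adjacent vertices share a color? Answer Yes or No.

The chromatic number is 4. B, D, E, I are mutually adjacent (a clique of size 4), so at least 4 colors are needed.
A valid assignment using 4 colors: A=green, B=yellow, C=blue, D=green, E=red, F=red, G=red, H=blue, I=blue, J=green.
Since 5 ≥ 4, a proper 5-coloring certainly exists.

Yes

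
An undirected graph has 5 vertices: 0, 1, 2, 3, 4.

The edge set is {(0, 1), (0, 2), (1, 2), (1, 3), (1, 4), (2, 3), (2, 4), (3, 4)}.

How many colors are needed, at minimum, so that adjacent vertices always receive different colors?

4

1, 2, 3, 4 are mutually adjacent (a clique of size 4), so at least 4 colors are needed.
One proper 4-coloring: 0=green, 1=blue, 2=red, 3=yellow, 4=green. Every edge joins two different colors.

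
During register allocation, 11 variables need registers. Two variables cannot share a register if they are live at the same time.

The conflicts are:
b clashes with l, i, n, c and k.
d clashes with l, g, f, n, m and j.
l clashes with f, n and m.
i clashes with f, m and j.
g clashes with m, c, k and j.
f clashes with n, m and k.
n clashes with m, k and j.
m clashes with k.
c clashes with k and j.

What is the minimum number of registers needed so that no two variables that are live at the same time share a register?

5

d, l, f, n, m are mutually in conflict, so at least 5 registers are needed.
Using 5 registers: b=1, d=3, l=5, i=2, g=2, f=4, n=2, m=1, c=4, k=3, j=1. No two conflicting variables share a register.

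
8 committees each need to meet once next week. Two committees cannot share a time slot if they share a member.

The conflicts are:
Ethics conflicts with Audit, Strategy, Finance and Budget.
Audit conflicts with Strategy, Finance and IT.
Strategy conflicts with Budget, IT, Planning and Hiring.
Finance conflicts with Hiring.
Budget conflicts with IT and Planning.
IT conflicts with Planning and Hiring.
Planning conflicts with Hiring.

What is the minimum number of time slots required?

4

Strategy, IT, Planning, Hiring are mutually in conflict, so at least 4 time slots are needed.
4 time slots suffice: time slot 1 → {Strategy, Finance}; time slot 2 → {Ethics, IT}; time slot 3 → {Audit, Budget, Hiring}; time slot 4 → {Planning}. Each listed conflict is separated.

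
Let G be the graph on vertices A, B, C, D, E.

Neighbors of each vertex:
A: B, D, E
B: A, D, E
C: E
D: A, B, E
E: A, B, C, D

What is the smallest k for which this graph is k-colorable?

A, B, D, E form a clique, so at least 4 colors are needed.
One proper 4-coloring: A=4, B=2, C=2, D=3, E=1. No two adjacent vertices share a color.

4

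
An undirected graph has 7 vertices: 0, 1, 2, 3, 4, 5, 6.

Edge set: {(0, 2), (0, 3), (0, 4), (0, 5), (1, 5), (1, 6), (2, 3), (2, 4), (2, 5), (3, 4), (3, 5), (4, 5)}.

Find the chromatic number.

0, 2, 3, 4, 5 are pairwise adjacent (a clique of size 5), so at least 5 colors are needed.
5 colors suffice: color red → {5, 6}; color blue → {1, 4}; color green → {0}; color yellow → {3}; color purple → {2}. Every edge joins two different colors.

5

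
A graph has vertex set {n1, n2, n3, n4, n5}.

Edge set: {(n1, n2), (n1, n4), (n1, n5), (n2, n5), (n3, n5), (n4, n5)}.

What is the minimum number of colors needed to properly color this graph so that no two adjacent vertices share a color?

n1, n4, n5 are pairwise adjacent, so at least 3 colors are needed.
One proper 3-coloring: n1=2, n2=3, n3=2, n4=3, n5=1. No two adjacent vertices share a color.

3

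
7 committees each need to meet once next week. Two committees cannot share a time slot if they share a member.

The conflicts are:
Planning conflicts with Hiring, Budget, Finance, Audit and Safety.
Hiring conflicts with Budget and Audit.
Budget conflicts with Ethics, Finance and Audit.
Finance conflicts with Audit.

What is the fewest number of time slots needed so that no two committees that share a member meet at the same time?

4

Planning, Hiring, Budget, Audit all conflict with each other, so at least 4 time slots are needed.
4 time slots suffice: time slot 1 → {Planning, Ethics}; time slot 2 → {Budget, Safety}; time slot 3 → {Audit}; time slot 4 → {Hiring, Finance}. Each listed conflict is separated.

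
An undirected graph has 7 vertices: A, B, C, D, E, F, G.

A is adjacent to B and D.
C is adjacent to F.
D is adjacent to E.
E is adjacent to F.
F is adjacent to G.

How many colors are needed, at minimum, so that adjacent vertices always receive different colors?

E and F are adjacent, so at least 2 colors are needed.
One proper 2-coloring: A=blue, B=red, C=blue, D=red, E=blue, F=red, G=blue. No two adjacent vertices share a color.

2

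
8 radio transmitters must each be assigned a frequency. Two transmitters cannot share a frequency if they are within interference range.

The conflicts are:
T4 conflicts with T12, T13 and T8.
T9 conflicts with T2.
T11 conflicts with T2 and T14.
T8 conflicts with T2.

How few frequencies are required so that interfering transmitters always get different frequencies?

T11 and T2 conflict, so at least 2 frequencies are needed.
2 frequencies suffice: frequency 1 → {T4, T2, T14}; frequency 2 → {T12, T13, T9, T11, T8}. Every pair that conflicts lands in different frequencies.

2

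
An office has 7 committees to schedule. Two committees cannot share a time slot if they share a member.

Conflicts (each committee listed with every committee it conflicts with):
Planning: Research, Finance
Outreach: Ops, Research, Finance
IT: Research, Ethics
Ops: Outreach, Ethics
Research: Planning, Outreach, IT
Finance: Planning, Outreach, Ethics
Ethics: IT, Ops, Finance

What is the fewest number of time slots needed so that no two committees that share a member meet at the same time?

The cycle Finance-Planning-Research-IT-Ethics-Finance has odd length 5, so it cannot be 2-colored; at least 3 time slots are needed.
A valid assignment using 3 time slots: Planning=2, Outreach=2, IT=3, Ops=1, Research=1, Finance=1, Ethics=2. Every pair that conflicts lands in different time slots.

3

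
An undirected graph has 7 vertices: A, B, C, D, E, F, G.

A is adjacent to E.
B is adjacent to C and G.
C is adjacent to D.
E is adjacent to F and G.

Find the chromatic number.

E and F are adjacent, so at least 2 colors are needed.
One proper 2-coloring: A=2, B=1, C=2, D=1, E=1, F=2, G=2. Every edge joins two different colors.

2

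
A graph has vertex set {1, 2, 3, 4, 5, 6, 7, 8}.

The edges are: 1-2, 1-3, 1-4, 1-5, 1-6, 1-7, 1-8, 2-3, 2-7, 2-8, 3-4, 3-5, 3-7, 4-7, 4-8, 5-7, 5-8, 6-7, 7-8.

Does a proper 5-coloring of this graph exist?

Yes

The chromatic number is 4. 1, 5, 7, 8 are pairwise adjacent (a clique of size 4), so at least 4 colors are needed.
4 colors suffice: 1=red, 2=yellow, 3=green, 4=yellow, 5=yellow, 6=green, 7=blue, 8=green.
Since 5 ≥ 4, a proper 5-coloring certainly exists.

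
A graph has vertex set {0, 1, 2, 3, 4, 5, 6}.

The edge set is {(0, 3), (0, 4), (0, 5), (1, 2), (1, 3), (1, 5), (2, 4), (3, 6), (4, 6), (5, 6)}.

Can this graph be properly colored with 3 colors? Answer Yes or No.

The chromatic number is 3. The cycle 4-0-5-1-2-4 has odd length 5, so it cannot be 2-colored; at least 3 colors are needed.
One proper 3-coloring: 0=b, 1=b, 2=c, 3=a, 4=a, 5=a, 6=b.
That is already a proper 3-coloring.

Yes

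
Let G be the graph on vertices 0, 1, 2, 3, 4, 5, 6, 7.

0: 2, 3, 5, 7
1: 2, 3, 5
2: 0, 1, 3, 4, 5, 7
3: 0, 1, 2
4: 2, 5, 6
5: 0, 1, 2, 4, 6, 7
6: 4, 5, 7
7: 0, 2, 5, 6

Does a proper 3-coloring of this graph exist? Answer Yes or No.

0, 2, 5, 7 are pairwise adjacent (a clique of size 4), so at least 4 colors are needed.
So 3 colors are not enough.

No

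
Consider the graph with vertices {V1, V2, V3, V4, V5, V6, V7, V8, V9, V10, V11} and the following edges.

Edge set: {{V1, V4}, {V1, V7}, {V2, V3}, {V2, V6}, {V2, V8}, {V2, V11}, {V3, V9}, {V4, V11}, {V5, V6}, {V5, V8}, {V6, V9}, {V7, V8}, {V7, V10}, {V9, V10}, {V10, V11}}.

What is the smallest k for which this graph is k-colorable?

3

The cycle V11-V4-V1-V7-V10-V11 has odd length 5, so it cannot be 2-colored; at least 3 colors are needed.
3 colors suffice: color 1 → {V2, V4, V5, V7, V9}; color 2 → {V1, V3, V6, V8, V11}; color 3 → {V10}. Each edge has distinct colors on its endpoints.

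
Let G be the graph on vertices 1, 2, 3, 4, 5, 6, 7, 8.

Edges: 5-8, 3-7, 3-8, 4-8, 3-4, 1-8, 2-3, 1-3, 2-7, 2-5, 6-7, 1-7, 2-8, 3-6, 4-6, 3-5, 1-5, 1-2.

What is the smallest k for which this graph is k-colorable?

1, 2, 3, 5, 8 are pairwise adjacent (a clique of size 5), so at least 5 colors are needed.
5 colors suffice: color a → {3}; color b → {1, 6}; color c → {2, 4}; color d → {7, 8}; color e → {5}. Each edge has distinct colors on its endpoints.

5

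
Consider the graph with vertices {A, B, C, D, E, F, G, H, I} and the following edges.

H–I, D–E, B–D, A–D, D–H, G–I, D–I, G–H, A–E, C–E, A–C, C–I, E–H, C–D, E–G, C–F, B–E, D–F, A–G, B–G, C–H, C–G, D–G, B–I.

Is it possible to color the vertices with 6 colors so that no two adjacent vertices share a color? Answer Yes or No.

Yes

The chromatic number is 5. A, C, D, E, G form a clique, so at least 5 colors are needed.
5 colors suffice: color 1 → {D}; color 2 → {B, C}; color 3 → {F, G}; color 4 → {E, I}; color 5 → {A, H}.
Since 6 ≥ 5, a proper 6-coloring certainly exists.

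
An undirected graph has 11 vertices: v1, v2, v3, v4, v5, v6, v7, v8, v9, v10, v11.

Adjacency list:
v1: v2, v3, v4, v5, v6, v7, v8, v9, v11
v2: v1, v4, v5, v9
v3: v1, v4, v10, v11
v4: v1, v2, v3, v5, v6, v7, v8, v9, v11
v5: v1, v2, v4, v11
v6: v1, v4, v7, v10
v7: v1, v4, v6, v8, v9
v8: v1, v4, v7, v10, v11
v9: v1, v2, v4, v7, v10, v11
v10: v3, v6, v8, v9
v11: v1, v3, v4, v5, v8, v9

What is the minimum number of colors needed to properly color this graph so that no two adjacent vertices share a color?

4

v1, v4, v7, v8 are mutually adjacent (a clique of size 4), so at least 4 colors are needed.
One proper 4-coloring: v1=2, v2=4, v3=3, v4=1, v5=3, v6=3, v7=4, v8=3, v9=3, v10=1, v11=4. Each edge has distinct colors on its endpoints.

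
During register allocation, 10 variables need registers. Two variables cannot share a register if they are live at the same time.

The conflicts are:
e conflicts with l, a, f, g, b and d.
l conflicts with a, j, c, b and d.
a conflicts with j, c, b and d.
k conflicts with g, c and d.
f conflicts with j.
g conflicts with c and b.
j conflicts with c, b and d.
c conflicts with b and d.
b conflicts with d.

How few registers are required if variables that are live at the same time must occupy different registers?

l, a, j, c, b, d pairwise conflict, so at least 6 registers are needed.
Using 6 registers: e=1, l=4, a=6, k=3, f=2, g=2, j=5, c=1, b=3, d=2. Every pair that conflicts lands in different registers.

6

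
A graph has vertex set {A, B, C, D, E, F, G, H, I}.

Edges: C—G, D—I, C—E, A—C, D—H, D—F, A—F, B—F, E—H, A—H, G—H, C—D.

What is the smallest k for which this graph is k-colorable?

D and I are adjacent, so at least 2 colors are needed.
2 colors suffice: color red → {C, F, H, I}; color blue → {A, B, D, E, G}. No two adjacent vertices share a color.

2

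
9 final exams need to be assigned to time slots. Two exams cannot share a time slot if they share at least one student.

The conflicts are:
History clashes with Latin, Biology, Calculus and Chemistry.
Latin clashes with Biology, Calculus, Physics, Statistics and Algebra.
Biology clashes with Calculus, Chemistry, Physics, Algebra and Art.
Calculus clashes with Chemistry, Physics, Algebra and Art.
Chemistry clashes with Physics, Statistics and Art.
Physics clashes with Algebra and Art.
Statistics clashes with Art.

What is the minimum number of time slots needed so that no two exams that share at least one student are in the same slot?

Biology, Calculus, Chemistry, Physics, Art all conflict with each other, so at least 5 time slots are needed.
Using 5 time slots: History=3, Latin=4, Biology=2, Calculus=1, Chemistry=4, Physics=3, Statistics=1, Algebra=5, Art=5. No two conflicting exams share a time slot.

5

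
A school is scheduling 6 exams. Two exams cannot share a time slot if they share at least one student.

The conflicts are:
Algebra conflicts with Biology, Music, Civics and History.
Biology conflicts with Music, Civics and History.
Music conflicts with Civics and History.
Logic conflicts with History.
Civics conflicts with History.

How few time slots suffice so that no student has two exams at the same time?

Algebra, Biology, Music, Civics, History are mutually in conflict, so at least 5 time slots are needed.
5 time slots suffice: time slot 1 → {History}; time slot 2 → {Algebra, Logic}; time slot 3 → {Biology}; time slot 4 → {Civics}; time slot 5 → {Music}. Each listed conflict is separated.

5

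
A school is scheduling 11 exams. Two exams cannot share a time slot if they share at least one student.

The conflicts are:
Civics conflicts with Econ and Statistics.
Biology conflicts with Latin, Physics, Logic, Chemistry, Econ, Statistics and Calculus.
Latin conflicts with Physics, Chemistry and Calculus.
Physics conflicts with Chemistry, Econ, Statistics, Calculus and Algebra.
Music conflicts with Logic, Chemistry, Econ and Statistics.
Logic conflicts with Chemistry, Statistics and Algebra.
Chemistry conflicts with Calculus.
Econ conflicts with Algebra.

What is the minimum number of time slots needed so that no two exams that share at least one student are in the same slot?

Biology, Latin, Physics, Chemistry, Calculus all conflict with each other, so at least 5 time slots are needed.
5 time slots suffice: time slot 1 → {Civics, Physics, Logic}; time slot 2 → {Biology, Music, Algebra}; time slot 3 → {Chemistry, Econ, Statistics}; time slot 4 → {Calculus}; time slot 5 → {Latin}. No two conflicting exams share a time slot.

5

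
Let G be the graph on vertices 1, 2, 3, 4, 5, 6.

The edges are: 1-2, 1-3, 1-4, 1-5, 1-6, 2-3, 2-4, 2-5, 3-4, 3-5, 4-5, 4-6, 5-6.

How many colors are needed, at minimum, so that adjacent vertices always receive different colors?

1, 2, 3, 4, 5 form a clique, so at least 5 colors are needed.
5 colors suffice: color a → {1}; color b → {4}; color c → {5}; color d → {2, 6}; color e → {3}. No two adjacent vertices share a color.

5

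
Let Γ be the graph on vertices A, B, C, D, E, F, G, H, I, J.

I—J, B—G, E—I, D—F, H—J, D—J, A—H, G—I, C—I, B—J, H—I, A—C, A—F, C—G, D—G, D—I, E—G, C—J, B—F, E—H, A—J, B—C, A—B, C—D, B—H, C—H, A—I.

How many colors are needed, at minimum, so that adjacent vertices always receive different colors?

5

A, B, C, H, J are mutually adjacent (a clique of size 5), so at least 5 colors are needed.
5 colors suffice: color 1 → {C, E, F}; color 2 → {B, I}; color 3 → {G, H}; color 4 → {A, D}; color 5 → {J}. No two adjacent vertices share a color.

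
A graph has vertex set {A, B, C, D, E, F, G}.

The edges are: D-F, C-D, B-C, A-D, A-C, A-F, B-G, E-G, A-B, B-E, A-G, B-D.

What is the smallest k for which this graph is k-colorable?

A, B, C, D form a clique, so at least 4 colors are needed.
4 colors suffice: color 1 → {A, E}; color 2 → {B, F}; color 3 → {D, G}; color 4 → {C}. Each edge has distinct colors on its endpoints.

4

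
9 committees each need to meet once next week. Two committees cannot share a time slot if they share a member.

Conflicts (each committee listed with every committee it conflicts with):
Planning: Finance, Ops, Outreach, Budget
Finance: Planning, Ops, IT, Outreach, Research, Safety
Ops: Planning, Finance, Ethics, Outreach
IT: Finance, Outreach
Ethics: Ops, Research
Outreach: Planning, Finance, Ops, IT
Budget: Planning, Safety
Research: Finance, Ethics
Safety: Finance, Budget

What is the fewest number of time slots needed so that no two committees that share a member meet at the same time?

4

Planning, Finance, Ops, Outreach are mutually in conflict, so at least 4 time slots are needed.
4 time slots suffice: Planning=4, Finance=1, Ops=2, IT=2, Ethics=1, Outreach=3, Budget=1, Research=2, Safety=2. Each listed conflict is separated.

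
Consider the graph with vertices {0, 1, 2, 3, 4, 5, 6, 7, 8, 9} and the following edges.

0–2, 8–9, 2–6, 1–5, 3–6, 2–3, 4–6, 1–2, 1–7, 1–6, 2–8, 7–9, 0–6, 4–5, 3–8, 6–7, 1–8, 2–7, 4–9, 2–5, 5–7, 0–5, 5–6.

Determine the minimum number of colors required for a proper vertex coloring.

5

1, 2, 5, 6, 7 form a clique, so at least 5 colors are needed.
One proper 5-coloring: 0=yellow, 1=purple, 2=red, 3=green, 4=yellow, 5=green, 6=blue, 7=yellow, 8=blue, 9=red. Every edge joins two different colors.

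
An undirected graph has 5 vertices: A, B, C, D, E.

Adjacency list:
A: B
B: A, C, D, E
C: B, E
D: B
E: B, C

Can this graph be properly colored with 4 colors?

The chromatic number is 3. B, C, E are mutually adjacent, so at least 3 colors are needed.
3 colors suffice: A=2, B=1, C=3, D=2, E=2.
Since 4 ≥ 3, a proper 4-coloring certainly exists.

Yes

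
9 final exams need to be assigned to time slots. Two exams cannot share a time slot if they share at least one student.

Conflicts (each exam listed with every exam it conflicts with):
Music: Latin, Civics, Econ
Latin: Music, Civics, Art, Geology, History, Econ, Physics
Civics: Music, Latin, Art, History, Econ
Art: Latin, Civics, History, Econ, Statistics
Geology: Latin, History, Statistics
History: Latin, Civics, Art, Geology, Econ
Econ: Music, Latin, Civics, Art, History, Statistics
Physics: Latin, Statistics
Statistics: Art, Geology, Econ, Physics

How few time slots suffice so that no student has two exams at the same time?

Latin, Civics, Art, History, Econ all conflict with each other, so at least 5 time slots are needed.
Using 5 time slots: Music=3, Latin=1, Civics=5, Art=4, Geology=2, History=3, Econ=2, Physics=2, Statistics=1. Every pair that conflicts lands in different time slots.

5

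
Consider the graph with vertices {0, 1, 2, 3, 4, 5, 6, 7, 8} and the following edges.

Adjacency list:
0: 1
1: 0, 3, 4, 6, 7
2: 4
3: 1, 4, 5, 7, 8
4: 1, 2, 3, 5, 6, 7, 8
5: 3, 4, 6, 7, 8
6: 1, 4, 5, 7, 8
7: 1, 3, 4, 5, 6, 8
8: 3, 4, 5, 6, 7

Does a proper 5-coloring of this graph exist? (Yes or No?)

Yes

The chromatic number is 5. 4, 5, 6, 7, 8 are mutually adjacent (a clique of size 5), so at least 5 colors are needed.
5 colors suffice: color red → {0, 4}; color blue → {2, 7}; color green → {3, 6}; color yellow → {1, 8}; color purple → {5}.
That is already a proper 5-coloring.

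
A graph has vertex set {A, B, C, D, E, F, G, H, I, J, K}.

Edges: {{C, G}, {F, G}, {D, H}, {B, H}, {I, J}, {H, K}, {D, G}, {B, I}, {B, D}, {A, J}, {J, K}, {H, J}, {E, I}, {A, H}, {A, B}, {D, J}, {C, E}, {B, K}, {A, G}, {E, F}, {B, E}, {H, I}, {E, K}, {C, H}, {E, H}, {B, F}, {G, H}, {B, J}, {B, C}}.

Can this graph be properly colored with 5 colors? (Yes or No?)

Yes

The chromatic number is 4. B, H, I, J are pairwise adjacent (a clique of size 4), so at least 4 colors are needed.
4 colors suffice: color red → {B, G}; color blue → {F, H}; color green → {E, J}; color yellow → {A, C, D, I, K}.
Since 5 ≥ 4, a proper 5-coloring certainly exists.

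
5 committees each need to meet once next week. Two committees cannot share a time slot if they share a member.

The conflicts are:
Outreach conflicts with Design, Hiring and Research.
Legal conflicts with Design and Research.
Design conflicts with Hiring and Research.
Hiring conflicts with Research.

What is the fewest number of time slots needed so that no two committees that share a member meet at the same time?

4

Outreach, Design, Hiring, Research pairwise conflict, so at least 4 time slots are needed.
A valid assignment using 4 time slots: Outreach=4, Legal=3, Design=1, Hiring=3, Research=2. No two conflicting committees share a time slot.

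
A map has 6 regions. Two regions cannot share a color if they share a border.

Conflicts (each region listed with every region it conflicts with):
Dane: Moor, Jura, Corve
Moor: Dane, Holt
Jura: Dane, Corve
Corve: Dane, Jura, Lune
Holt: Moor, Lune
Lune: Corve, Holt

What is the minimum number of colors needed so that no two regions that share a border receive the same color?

Dane, Jura, Corve all conflict with each other, so at least 3 colors are needed.
A valid assignment using 3 colors: Dane=2, Moor=1, Jura=3, Corve=1, Holt=3, Lune=2. No two conflicting regions share a color.

3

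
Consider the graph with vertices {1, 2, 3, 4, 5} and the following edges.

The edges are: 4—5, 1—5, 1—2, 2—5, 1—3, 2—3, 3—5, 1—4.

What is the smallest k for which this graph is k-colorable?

4

1, 2, 3, 5 are pairwise adjacent (a clique of size 4), so at least 4 colors are needed.
4 colors suffice: color red → {1}; color blue → {5}; color green → {2, 4}; color yellow → {3}. No two adjacent vertices share a color.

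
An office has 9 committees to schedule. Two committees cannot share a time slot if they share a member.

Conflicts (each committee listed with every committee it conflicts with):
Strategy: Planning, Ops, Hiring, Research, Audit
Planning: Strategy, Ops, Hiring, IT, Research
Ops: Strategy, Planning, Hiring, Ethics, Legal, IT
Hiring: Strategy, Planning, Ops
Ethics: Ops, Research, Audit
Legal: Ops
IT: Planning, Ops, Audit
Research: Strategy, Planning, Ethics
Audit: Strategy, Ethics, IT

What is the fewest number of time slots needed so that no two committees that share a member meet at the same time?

4

Strategy, Planning, Ops, Hiring all conflict with each other, so at least 4 time slots are needed.
4 time slots suffice: time slot 1 → {Ops, Research, Audit}; time slot 2 → {Planning, Ethics, Legal}; time slot 3 → {Strategy, IT}; time slot 4 → {Hiring}. Every pair that conflicts lands in different time slots.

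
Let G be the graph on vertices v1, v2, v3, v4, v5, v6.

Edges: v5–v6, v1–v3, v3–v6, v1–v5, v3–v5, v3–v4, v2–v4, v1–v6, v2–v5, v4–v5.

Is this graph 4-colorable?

The chromatic number is 4. v1, v3, v5, v6 form a clique, so at least 4 colors are needed.
4 colors suffice: color 1 → {v5}; color 2 → {v2, v3}; color 3 → {v1, v4}; color 4 → {v6}.
That is already a proper 4-coloring.

Yes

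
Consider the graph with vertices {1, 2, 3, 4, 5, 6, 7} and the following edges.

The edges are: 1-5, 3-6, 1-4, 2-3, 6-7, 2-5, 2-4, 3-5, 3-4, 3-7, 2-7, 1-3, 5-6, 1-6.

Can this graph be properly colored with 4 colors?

Yes

The chromatic number is 4. 1, 3, 5, 6 form a clique, so at least 4 colors are needed.
4 colors suffice: color a → {3}; color b → {2, 6}; color c → {4, 5, 7}; color d → {1}.
That is already a proper 4-coloring.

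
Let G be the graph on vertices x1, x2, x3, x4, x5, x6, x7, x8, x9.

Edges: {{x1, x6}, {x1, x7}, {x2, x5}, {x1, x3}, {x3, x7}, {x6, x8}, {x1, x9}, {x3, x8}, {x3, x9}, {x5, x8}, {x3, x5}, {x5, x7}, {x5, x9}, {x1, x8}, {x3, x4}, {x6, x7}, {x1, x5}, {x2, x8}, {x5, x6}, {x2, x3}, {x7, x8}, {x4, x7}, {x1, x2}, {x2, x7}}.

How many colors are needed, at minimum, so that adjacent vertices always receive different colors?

6

x1, x2, x3, x5, x7, x8 are mutually adjacent (a clique of size 6), so at least 6 colors are needed.
6 colors suffice: color 1 → {x3, x6}; color 2 → {x7, x9}; color 3 → {x4, x5}; color 4 → {x1}; color 5 → {x8}; color 6 → {x2}. No two adjacent vertices share a color.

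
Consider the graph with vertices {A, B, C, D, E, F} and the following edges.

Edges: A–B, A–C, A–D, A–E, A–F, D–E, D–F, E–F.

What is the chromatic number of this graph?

A, D, E, F form a clique, so at least 4 colors are needed.
One proper 4-coloring: A=red, B=blue, C=blue, D=yellow, E=green, F=blue. Every edge joins two different colors.

4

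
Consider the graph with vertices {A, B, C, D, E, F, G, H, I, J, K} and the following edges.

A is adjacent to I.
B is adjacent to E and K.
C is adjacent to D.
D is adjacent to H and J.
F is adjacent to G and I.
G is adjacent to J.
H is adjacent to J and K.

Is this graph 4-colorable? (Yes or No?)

The chromatic number is 3. D, H, J are pairwise adjacent, so at least 3 colors are needed.
One proper 3-coloring: A=2, B=1, C=1, D=2, E=2, F=3, G=2, H=3, I=1, J=1, K=2.
Since 4 ≥ 3, a proper 4-coloring certainly exists.

Yes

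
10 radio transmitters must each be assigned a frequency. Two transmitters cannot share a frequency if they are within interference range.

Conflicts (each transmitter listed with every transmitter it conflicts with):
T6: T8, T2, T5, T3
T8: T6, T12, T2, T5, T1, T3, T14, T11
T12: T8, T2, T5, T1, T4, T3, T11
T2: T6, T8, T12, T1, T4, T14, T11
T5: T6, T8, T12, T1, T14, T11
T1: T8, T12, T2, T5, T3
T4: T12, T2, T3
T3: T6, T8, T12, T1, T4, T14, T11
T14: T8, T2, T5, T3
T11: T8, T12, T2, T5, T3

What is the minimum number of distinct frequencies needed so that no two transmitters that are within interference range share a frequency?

4

T8, T12, T5, T1 are mutually in conflict, so at least 4 frequencies are needed.
4 frequencies suffice: frequency 1 → {T8, T4}; frequency 2 → {T2, T5, T3}; frequency 3 → {T6, T12, T14}; frequency 4 → {T1, T11}. Every pair that conflicts lands in different frequencies.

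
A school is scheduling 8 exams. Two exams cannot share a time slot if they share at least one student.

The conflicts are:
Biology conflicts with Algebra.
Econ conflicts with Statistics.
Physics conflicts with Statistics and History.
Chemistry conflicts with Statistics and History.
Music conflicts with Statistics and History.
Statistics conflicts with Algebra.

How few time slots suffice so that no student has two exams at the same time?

Physics and History conflict, so at least 2 time slots are needed.
A valid assignment using 2 time slots: Biology=1, Econ=2, Physics=2, Chemistry=2, Music=2, Statistics=1, Algebra=2, History=1. No two conflicting exams share a time slot.

2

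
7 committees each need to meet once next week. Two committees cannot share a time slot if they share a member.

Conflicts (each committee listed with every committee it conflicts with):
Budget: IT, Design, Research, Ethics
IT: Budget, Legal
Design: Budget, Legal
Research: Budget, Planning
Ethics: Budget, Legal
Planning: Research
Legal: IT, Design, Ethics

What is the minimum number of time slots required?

Budget and Ethics conflict, so at least 2 time slots are needed.
2 time slots suffice: Budget=1, IT=2, Design=2, Research=2, Ethics=2, Planning=1, Legal=1. Each listed conflict is separated.

2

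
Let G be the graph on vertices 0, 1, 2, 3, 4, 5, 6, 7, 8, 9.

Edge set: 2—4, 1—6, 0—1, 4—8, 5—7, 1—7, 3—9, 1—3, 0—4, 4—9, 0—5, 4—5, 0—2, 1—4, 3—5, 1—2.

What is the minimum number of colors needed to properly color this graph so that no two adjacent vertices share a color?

4

0, 1, 2, 4 form a clique, so at least 4 colors are needed.
One proper 4-coloring: 0=c, 1=a, 2=d, 3=b, 4=b, 5=a, 6=b, 7=b, 8=a, 9=a. No two adjacent vertices share a color.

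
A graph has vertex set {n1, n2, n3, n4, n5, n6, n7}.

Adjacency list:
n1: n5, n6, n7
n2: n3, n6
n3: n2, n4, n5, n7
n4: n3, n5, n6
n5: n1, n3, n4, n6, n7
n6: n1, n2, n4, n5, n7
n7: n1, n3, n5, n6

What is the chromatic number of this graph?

n1, n5, n6, n7 form a clique, so at least 4 colors are needed.
4 colors suffice: n1=4, n2=1, n3=2, n4=3, n5=1, n6=2, n7=3. Every edge joins two different colors.

4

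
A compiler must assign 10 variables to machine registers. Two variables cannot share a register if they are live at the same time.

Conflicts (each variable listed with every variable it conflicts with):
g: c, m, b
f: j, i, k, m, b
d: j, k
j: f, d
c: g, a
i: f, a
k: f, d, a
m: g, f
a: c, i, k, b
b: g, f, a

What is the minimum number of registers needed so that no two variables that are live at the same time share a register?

2

d and k conflict, so at least 2 registers are needed.
2 registers suffice: register 1 → {g, f, d, a}; register 2 → {j, c, i, k, m, b}. Each listed conflict is separated.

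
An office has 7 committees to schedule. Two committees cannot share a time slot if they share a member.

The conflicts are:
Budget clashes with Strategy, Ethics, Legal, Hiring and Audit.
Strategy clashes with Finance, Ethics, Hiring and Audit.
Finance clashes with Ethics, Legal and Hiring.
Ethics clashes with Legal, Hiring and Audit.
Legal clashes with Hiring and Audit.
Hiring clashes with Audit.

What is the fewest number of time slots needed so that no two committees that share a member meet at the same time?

Budget, Ethics, Legal, Hiring, Audit are mutually in conflict, so at least 5 time slots are needed.
5 time slots suffice: time slot 1 → {Hiring}; time slot 2 → {Ethics}; time slot 3 → {Strategy, Legal}; time slot 4 → {Budget, Finance}; time slot 5 → {Audit}. No two conflicting committees share a time slot.

5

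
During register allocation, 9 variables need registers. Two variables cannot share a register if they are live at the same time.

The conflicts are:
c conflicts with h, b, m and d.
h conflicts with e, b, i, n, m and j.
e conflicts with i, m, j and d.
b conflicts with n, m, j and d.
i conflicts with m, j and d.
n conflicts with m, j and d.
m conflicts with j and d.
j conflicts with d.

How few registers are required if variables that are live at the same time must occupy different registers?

5

h, e, i, m, j are mutually in conflict, so at least 5 registers are needed.
5 registers suffice: c=3, h=2, e=5, b=4, i=4, n=5, m=1, j=3, d=2. No two conflicting variables share a register.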